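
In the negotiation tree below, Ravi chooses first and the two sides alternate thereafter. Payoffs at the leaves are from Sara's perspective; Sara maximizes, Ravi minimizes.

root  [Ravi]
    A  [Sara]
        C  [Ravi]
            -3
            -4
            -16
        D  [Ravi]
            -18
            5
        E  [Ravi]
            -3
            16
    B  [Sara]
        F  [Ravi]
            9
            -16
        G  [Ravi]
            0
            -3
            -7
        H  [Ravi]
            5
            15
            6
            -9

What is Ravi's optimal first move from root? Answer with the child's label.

C (Ravi): min(-3, -4, -16) = -16
D (Ravi): min(-18, 5) = -18
E (Ravi): min(-3, 16) = -3
A (Sara): max(-16, -18, -3) = -3
F (Ravi): min(9, -16) = -16
G (Ravi): min(0, -3, -7) = -7
H (Ravi): min(5, 15, 6, -9) = -9
B (Sara): max(-16, -7, -9) = -7
root (Ravi): min(-3, -7) = -7
Ravi at root wants the lowest of {A=-3, B=-7}, so chooses B.

B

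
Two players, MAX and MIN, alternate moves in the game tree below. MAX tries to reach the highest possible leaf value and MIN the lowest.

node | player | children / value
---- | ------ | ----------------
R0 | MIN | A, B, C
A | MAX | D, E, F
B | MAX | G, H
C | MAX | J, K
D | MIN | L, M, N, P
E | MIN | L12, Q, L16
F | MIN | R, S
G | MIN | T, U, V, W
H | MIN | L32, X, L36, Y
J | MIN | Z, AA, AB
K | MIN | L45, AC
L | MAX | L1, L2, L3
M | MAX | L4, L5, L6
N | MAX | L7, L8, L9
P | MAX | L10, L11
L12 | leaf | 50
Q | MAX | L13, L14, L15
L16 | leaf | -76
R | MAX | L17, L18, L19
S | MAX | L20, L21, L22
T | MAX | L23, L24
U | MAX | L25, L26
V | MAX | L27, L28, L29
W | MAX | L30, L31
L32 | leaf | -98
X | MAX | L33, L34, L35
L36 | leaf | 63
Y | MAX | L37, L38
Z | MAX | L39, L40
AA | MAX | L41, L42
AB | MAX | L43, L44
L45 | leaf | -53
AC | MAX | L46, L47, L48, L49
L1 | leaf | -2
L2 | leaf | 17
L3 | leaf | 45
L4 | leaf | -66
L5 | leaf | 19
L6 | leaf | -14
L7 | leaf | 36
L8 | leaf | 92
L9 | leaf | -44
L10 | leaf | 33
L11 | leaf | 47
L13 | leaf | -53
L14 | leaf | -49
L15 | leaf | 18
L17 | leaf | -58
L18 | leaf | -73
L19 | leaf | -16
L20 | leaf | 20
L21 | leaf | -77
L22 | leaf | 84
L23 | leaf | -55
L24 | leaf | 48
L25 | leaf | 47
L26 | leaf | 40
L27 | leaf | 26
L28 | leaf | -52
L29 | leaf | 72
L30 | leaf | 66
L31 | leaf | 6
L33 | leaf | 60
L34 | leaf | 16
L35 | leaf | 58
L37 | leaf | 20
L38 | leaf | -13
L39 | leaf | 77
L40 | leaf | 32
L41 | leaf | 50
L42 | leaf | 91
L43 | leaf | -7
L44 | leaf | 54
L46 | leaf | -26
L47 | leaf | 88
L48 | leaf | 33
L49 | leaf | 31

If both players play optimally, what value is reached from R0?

L (MAX): max(-2, 17, 45) = 45
M (MAX): max(-66, 19, -14) = 19
N (MAX): max(36, 92, -44) = 92
P (MAX): max(33, 47) = 47
D (MIN): min(45, 19, 92, 47) = 19
Q (MAX): max(-53, -49, 18) = 18
E (MIN): min(50, 18, -76) = -76
R (MAX): max(-58, -73, -16) = -16
S (MAX): max(20, -77, 84) = 84
F (MIN): min(-16, 84) = -16
A (MAX): max(19, -76, -16) = 19
T (MAX): max(-55, 48) = 48
U (MAX): max(47, 40) = 47
V (MAX): max(26, -52, 72) = 72
W (MAX): max(66, 6) = 66
G (MIN): min(48, 47, 72, 66) = 47
X (MAX): max(60, 16, 58) = 60
Y (MAX): max(20, -13) = 20
H (MIN): min(-98, 60, 63, 20) = -98
B (MAX): max(47, -98) = 47
Z (MAX): max(77, 32) = 77
AA (MAX): max(50, 91) = 91
AB (MAX): max(-7, 54) = 54
J (MIN): min(77, 91, 54) = 54
AC (MAX): max(-26, 88, 33, 31) = 88
K (MIN): min(-53, 88) = -53
C (MAX): max(54, -53) = 54
R0 (MIN): min(19, 47, 54) = 19

19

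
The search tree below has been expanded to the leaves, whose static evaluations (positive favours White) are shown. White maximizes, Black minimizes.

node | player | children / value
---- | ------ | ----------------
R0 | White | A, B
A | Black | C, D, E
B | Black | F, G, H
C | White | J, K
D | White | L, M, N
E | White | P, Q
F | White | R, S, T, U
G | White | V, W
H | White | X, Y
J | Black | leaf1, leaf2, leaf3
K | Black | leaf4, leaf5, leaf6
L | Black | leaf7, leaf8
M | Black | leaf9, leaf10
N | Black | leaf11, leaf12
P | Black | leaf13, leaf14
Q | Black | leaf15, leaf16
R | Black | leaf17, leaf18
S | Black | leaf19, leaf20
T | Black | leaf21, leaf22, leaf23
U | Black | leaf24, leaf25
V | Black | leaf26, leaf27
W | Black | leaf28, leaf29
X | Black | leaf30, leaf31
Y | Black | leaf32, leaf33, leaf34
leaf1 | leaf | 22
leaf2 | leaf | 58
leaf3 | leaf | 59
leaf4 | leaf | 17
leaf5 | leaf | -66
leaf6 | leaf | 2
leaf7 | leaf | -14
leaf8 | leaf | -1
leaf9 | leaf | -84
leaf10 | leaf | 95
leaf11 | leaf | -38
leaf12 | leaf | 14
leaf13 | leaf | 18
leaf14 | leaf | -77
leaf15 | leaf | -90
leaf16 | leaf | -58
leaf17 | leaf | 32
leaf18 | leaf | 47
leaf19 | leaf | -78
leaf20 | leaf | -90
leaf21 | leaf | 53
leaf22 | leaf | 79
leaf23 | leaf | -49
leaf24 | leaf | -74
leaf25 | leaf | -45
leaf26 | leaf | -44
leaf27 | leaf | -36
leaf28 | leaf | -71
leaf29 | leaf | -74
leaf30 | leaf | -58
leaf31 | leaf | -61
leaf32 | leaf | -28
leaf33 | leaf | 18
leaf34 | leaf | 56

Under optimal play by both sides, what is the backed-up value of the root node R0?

-44

J (Black): min(22, 58, 59) = 22
K (Black): min(17, -66, 2) = -66
C (White): max(22, -66) = 22
L (Black): min(-14, -1) = -14
M (Black): min(-84, 95) = -84
N (Black): min(-38, 14) = -38
D (White): max(-14, -84, -38) = -14
P (Black): min(18, -77) = -77
Q (Black): min(-90, -58) = -90
E (White): max(-77, -90) = -77
A (Black): min(22, -14, -77) = -77
R (Black): min(32, 47) = 32
S (Black): min(-78, -90) = -90
T (Black): min(53, 79, -49) = -49
U (Black): min(-74, -45) = -74
F (White): max(32, -90, -49, -74) = 32
V (Black): min(-44, -36) = -44
W (Black): min(-71, -74) = -74
G (White): max(-44, -74) = -44
X (Black): min(-58, -61) = -61
Y (Black): min(-28, 18, 56) = -28
H (White): max(-61, -28) = -28
B (Black): min(32, -44, -28) = -44
R0 (White): max(-77, -44) = -44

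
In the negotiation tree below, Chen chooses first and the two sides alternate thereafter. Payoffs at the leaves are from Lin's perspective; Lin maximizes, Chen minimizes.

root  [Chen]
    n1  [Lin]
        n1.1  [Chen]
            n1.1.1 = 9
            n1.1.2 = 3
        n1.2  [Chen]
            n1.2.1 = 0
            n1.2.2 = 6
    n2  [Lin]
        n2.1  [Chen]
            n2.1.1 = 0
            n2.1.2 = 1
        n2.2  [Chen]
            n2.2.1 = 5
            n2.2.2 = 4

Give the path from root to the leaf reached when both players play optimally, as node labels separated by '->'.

root -> n1 -> n1.1 -> n1.1.2

n1.1 (Chen): min(9, 3) = 3
n1.2 (Chen): min(0, 6) = 0
n1 (Lin): max(3, 0) = 3
n2.1 (Chen): min(0, 1) = 0
n2.2 (Chen): min(5, 4) = 4
n2 (Lin): max(0, 4) = 4
root (Chen): min(3, 4) = 3
At root, Chen picks n1 (lowest: 3).
At n1, Lin picks n1.1 (highest: 3).
At n1.1, Chen picks n1.1.2 (lowest: 3).
Terminal value 3.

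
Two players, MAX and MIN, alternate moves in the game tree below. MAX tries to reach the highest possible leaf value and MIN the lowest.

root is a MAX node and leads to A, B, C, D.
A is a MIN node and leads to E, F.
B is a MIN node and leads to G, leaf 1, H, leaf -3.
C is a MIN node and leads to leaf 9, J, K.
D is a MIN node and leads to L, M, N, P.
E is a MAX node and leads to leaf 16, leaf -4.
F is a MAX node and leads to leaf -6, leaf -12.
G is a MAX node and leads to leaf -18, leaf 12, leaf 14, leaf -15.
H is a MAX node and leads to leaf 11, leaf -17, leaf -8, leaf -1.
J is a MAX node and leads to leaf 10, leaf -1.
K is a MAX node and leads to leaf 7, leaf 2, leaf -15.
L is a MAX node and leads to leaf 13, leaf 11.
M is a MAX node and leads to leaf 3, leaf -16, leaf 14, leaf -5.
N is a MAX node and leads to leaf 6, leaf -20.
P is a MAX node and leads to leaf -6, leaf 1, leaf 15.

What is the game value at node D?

6

L (MAX): max(13, 11) = 13
M (MAX): max(3, -16, 14, -5) = 14
N (MAX): max(6, -20) = 6
P (MAX): max(-6, 1, 15) = 15
D (MIN): min(13, 14, 6, 15) = 6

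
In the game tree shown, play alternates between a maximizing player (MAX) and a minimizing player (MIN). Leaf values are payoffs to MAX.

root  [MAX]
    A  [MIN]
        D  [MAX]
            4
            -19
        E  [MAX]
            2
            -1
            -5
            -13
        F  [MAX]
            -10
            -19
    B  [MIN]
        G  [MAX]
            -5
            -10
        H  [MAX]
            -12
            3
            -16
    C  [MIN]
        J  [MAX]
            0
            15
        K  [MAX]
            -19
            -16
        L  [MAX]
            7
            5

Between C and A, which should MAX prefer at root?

J (MAX): max(0, 15) = 15
K (MAX): max(-19, -16) = -16
L (MAX): max(7, 5) = 7
C (MIN): min(15, -16, 7) = -16
D (MAX): max(4, -19) = 4
E (MAX): max(2, -1, -5, -13) = 2
F (MAX): max(-10, -19) = -10
A (MIN): min(4, 2, -10) = -10
MAX prefers the higher value; C=-16, A=-10. A is better since -10 > -16.

A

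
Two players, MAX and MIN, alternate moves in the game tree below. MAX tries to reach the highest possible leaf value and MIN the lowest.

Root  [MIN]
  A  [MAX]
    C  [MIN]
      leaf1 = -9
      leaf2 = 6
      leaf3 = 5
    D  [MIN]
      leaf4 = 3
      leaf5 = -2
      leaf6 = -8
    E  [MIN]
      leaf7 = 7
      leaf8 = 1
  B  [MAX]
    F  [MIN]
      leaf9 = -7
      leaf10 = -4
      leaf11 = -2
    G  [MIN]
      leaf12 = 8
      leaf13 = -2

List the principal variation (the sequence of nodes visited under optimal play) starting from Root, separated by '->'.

Root -> B -> G -> leaf13

C (MIN): min(-9, 6, 5) = -9
D (MIN): min(3, -2, -8) = -8
E (MIN): min(7, 1) = 1
A (MAX): max(-9, -8, 1) = 1
F (MIN): min(-7, -4, -2) = -7
G (MIN): min(8, -2) = -2
B (MAX): max(-7, -2) = -2
Root (MIN): min(1, -2) = -2
At Root, MIN picks B (lowest: -2).
At B, MAX picks G (highest: -2).
At G, MIN picks leaf13 (lowest: -2).
Terminal value -2.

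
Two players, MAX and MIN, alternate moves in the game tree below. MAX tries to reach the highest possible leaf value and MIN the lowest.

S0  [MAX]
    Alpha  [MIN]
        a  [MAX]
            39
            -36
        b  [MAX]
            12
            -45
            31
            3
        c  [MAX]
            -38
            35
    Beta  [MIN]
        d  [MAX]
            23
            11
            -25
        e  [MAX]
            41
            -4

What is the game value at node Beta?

23

d (MAX): max(23, 11, -25) = 23
e (MAX): max(41, -4) = 41
Beta (MIN): min(23, 41) = 23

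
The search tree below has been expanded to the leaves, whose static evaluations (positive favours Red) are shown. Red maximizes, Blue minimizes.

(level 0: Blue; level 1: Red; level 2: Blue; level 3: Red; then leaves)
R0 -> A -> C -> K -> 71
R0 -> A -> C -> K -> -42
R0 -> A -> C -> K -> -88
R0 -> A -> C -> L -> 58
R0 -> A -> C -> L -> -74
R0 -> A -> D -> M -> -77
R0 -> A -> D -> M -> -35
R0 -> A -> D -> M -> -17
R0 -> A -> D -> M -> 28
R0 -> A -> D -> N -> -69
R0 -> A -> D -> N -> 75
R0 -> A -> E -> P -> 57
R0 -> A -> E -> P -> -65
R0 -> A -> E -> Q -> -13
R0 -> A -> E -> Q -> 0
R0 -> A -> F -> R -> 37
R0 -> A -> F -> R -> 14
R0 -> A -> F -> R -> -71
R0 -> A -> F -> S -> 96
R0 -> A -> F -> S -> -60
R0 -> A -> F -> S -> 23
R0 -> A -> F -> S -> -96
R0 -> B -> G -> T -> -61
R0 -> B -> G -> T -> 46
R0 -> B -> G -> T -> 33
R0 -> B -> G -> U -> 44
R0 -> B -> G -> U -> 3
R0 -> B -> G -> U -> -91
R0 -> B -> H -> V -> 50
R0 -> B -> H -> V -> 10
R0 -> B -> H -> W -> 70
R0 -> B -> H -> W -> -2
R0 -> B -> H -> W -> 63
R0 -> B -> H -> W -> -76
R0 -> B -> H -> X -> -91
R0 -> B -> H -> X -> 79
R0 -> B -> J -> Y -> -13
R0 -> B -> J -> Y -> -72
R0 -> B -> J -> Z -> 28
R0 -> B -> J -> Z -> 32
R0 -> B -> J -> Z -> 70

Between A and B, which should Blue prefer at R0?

B

K (Red): max(71, -42, -88) = 71
L (Red): max(58, -74) = 58
C (Blue): min(71, 58) = 58
M (Red): max(-77, -35, -17, 28) = 28
N (Red): max(-69, 75) = 75
D (Blue): min(28, 75) = 28
P (Red): max(57, -65) = 57
Q (Red): max(-13, 0) = 0
E (Blue): min(57, 0) = 0
R (Red): max(37, 14, -71) = 37
S (Red): max(96, -60, 23, -96) = 96
F (Blue): min(37, 96) = 37
A (Red): max(58, 28, 0, 37) = 58
T (Red): max(-61, 46, 33) = 46
U (Red): max(44, 3, -91) = 44
G (Blue): min(46, 44) = 44
V (Red): max(50, 10) = 50
W (Red): max(70, -2, 63, -76) = 70
X (Red): max(-91, 79) = 79
H (Blue): min(50, 70, 79) = 50
Y (Red): max(-13, -72) = -13
Z (Red): max(28, 32, 70) = 70
J (Blue): min(-13, 70) = -13
B (Red): max(44, 50, -13) = 50
Blue prefers the lower value; A=58, B=50. B is better since 50 < 58.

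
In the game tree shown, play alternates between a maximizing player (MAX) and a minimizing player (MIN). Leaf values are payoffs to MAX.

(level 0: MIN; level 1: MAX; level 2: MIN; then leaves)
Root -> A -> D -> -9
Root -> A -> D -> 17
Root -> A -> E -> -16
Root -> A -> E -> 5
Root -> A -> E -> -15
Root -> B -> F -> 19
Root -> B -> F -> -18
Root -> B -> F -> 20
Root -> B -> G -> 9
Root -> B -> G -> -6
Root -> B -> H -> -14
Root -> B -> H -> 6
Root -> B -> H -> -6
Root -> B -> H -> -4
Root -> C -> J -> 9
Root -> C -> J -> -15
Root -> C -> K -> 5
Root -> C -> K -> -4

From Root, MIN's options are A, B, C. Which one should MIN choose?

A

D (MIN): min(-9, 17) = -9
E (MIN): min(-16, 5, -15) = -16
A (MAX): max(-9, -16) = -9
F (MIN): min(19, -18, 20) = -18
G (MIN): min(9, -6) = -6
H (MIN): min(-14, 6, -6, -4) = -14
B (MAX): max(-18, -6, -14) = -6
J (MIN): min(9, -15) = -15
K (MIN): min(5, -4) = -4
C (MAX): max(-15, -4) = -4
Root (MIN): min(-9, -6, -4) = -9
MIN at Root wants the lowest of {A=-9, B=-6, C=-4}, so chooses A.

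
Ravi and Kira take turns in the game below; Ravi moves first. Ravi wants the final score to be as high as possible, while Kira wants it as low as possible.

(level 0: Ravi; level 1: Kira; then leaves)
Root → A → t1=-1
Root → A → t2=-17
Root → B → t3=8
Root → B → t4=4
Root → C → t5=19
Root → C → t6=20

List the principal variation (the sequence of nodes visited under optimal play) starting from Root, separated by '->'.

Root -> C -> t5

A (Kira): min(-1, -17) = -17
B (Kira): min(8, 4) = 4
C (Kira): min(19, 20) = 19
Root (Ravi): max(-17, 4, 19) = 19
At Root, Ravi picks C (highest: 19).
At C, Kira picks t5 (lowest: 19).
Terminal value 19.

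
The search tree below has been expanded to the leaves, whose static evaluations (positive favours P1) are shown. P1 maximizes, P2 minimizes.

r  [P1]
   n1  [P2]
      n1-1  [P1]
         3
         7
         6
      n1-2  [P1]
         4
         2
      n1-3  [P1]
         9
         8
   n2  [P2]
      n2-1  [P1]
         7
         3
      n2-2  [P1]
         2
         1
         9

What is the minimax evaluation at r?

n1-1 (P1): max(3, 7, 6) = 7
n1-2 (P1): max(4, 2) = 4
n1-3 (P1): max(9, 8) = 9
n1 (P2): min(7, 4, 9) = 4
n2-1 (P1): max(7, 3) = 7
n2-2 (P1): max(2, 1, 9) = 9
n2 (P2): min(7, 9) = 7
r (P1): max(4, 7) = 7

7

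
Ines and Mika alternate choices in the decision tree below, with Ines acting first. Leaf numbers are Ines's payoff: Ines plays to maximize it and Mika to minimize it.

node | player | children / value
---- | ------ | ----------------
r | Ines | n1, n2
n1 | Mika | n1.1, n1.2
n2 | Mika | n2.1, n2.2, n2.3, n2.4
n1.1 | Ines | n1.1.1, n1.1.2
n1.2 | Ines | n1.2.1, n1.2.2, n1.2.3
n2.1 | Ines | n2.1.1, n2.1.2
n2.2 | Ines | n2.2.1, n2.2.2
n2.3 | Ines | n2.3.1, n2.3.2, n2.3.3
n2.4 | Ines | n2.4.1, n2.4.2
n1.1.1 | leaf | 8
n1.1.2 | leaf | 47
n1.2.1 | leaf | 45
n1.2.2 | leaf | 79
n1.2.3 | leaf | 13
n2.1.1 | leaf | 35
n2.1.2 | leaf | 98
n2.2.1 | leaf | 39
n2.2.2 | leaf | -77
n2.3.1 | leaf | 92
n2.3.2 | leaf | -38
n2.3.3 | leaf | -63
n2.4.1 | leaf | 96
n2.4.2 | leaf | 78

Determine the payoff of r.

47

n1.1 (Ines): max(8, 47) = 47
n1.2 (Ines): max(45, 79, 13) = 79
n1 (Mika): min(47, 79) = 47
n2.1 (Ines): max(35, 98) = 98
n2.2 (Ines): max(39, -77) = 39
n2.3 (Ines): max(92, -38, -63) = 92
n2.4 (Ines): max(96, 78) = 96
n2 (Mika): min(98, 39, 92, 96) = 39
r (Ines): max(47, 39) = 47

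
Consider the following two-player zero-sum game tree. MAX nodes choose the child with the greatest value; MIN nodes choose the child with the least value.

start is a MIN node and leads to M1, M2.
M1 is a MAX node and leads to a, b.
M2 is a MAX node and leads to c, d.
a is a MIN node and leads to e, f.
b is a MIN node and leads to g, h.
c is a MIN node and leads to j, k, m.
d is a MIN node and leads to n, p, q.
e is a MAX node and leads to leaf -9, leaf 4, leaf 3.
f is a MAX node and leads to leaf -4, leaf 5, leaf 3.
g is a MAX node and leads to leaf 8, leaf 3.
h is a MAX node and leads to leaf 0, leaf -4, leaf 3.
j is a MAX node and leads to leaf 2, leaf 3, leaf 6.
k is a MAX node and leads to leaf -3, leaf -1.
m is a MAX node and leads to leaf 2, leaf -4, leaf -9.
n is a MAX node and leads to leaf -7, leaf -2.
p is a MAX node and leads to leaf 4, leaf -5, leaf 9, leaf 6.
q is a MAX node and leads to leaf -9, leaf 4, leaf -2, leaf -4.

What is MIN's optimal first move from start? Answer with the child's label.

M2

e (MAX): max(-9, 4, 3) = 4
f (MAX): max(-4, 5, 3) = 5
a (MIN): min(4, 5) = 4
g (MAX): max(8, 3) = 8
h (MAX): max(0, -4, 3) = 3
b (MIN): min(8, 3) = 3
M1 (MAX): max(4, 3) = 4
j (MAX): max(2, 3, 6) = 6
k (MAX): max(-3, -1) = -1
m (MAX): max(2, -4, -9) = 2
c (MIN): min(6, -1, 2) = -1
n (MAX): max(-7, -2) = -2
p (MAX): max(4, -5, 9, 6) = 9
q (MAX): max(-9, 4, -2, -4) = 4
d (MIN): min(-2, 9, 4) = -2
M2 (MAX): max(-1, -2) = -1
start (MIN): min(4, -1) = -1
MIN at start wants the lowest of {M1=4, M2=-1}, so chooses M2.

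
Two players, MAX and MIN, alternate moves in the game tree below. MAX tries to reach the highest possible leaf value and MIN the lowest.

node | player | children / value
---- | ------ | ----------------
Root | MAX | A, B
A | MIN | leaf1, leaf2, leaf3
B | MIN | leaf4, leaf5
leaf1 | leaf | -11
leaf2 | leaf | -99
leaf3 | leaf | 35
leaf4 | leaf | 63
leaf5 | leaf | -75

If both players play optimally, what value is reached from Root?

A (MIN): min(-11, -99, 35) = -99
B (MIN): min(63, -75) = -75
Root (MAX): max(-99, -75) = -75

-75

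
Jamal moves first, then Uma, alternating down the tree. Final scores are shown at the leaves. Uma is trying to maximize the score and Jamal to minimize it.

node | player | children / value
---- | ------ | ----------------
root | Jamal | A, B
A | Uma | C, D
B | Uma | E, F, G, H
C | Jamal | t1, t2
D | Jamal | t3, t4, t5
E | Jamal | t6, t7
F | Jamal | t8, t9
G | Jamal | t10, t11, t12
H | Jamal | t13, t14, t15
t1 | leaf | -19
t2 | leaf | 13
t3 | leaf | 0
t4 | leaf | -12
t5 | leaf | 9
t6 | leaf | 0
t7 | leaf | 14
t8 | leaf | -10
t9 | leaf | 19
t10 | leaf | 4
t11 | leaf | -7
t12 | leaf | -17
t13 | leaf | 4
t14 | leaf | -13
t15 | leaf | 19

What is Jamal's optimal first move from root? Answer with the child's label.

C (Jamal): min(-19, 13) = -19
D (Jamal): min(0, -12, 9) = -12
A (Uma): max(-19, -12) = -12
E (Jamal): min(0, 14) = 0
F (Jamal): min(-10, 19) = -10
G (Jamal): min(4, -7, -17) = -17
H (Jamal): min(4, -13, 19) = -13
B (Uma): max(0, -10, -17, -13) = 0
root (Jamal): min(-12, 0) = -12
Jamal at root wants the lowest of {A=-12, B=0}, so chooses A.

A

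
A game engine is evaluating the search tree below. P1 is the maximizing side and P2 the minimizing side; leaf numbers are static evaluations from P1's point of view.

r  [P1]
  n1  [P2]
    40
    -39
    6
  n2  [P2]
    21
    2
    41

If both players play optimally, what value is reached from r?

2

n1 (P2): min(40, -39, 6) = -39
n2 (P2): min(21, 2, 41) = 2
r (P1): max(-39, 2) = 2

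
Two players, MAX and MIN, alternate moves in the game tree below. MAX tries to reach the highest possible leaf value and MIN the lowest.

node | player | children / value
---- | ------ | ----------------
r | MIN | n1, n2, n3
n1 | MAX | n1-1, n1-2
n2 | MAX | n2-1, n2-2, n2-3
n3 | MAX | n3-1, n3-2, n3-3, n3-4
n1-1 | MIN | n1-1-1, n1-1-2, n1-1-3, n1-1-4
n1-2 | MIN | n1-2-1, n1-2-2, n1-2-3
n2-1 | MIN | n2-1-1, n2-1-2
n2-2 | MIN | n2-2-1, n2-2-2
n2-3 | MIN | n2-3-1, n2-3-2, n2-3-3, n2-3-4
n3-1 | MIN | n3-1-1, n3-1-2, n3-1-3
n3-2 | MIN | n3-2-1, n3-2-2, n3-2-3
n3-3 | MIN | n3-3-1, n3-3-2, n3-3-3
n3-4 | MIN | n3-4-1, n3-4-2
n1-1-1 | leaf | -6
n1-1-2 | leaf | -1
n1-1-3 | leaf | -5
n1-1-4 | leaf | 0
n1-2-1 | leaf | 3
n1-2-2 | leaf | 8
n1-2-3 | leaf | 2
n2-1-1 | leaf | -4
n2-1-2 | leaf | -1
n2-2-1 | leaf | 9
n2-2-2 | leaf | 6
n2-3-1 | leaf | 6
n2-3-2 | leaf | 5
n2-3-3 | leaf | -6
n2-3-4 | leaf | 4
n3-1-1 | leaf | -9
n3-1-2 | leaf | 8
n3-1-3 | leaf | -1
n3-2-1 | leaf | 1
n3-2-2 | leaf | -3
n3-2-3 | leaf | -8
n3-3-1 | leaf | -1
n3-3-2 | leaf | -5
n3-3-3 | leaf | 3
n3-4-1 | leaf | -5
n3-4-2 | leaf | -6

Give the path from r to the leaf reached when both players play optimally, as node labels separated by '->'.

n1-1 (MIN): min(-6, -1, -5, 0) = -6
n1-2 (MIN): min(3, 8, 2) = 2
n1 (MAX): max(-6, 2) = 2
n2-1 (MIN): min(-4, -1) = -4
n2-2 (MIN): min(9, 6) = 6
n2-3 (MIN): min(6, 5, -6, 4) = -6
n2 (MAX): max(-4, 6, -6) = 6
n3-1 (MIN): min(-9, 8, -1) = -9
n3-2 (MIN): min(1, -3, -8) = -8
n3-3 (MIN): min(-1, -5, 3) = -5
n3-4 (MIN): min(-5, -6) = -6
n3 (MAX): max(-9, -8, -5, -6) = -5
r (MIN): min(2, 6, -5) = -5
At r, MIN picks n3 (lowest: -5).
At n3, MAX picks n3-3 (highest: -5).
At n3-3, MIN picks n3-3-2 (lowest: -5).
Terminal value -5.

r -> n3 -> n3-3 -> n3-3-2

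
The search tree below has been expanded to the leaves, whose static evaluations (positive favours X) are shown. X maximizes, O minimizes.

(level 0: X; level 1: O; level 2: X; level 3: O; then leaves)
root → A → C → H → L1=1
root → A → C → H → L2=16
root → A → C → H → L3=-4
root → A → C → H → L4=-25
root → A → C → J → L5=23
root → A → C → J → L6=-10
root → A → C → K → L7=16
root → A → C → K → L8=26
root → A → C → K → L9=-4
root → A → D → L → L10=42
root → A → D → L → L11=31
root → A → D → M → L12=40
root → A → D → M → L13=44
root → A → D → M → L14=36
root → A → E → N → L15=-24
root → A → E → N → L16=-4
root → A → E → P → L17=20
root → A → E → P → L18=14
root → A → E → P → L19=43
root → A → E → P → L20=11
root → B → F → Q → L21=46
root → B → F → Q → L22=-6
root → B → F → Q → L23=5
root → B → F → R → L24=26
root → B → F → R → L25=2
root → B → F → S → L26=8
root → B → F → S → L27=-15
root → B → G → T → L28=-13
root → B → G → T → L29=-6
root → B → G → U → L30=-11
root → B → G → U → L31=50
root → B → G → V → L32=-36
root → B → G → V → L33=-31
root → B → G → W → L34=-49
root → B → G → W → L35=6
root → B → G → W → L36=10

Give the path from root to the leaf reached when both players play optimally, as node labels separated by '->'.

root -> A -> C -> K -> L9

H (O): min(1, 16, -4, -25) = -25
J (O): min(23, -10) = -10
K (O): min(16, 26, -4) = -4
C (X): max(-25, -10, -4) = -4
L (O): min(42, 31) = 31
M (O): min(40, 44, 36) = 36
D (X): max(31, 36) = 36
N (O): min(-24, -4) = -24
P (O): min(20, 14, 43, 11) = 11
E (X): max(-24, 11) = 11
A (O): min(-4, 36, 11) = -4
Q (O): min(46, -6, 5) = -6
R (O): min(26, 2) = 2
S (O): min(8, -15) = -15
F (X): max(-6, 2, -15) = 2
T (O): min(-13, -6) = -13
U (O): min(-11, 50) = -11
V (O): min(-36, -31) = -36
W (O): min(-49, 6, 10) = -49
G (X): max(-13, -11, -36, -49) = -11
B (O): min(2, -11) = -11
root (X): max(-4, -11) = -4
At root, X picks A (highest: -4).
At A, O picks C (lowest: -4).
At C, X picks K (highest: -4).
At K, O picks L9 (lowest: -4).
Terminal value -4.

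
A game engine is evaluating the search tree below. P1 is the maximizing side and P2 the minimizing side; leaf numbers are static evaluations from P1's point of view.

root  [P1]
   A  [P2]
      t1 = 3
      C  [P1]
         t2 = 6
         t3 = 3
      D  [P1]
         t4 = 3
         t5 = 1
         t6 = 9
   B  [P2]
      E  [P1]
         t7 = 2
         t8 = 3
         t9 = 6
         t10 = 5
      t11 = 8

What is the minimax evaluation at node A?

3

C (P1): max(6, 3) = 6
D (P1): max(3, 1, 9) = 9
A (P2): min(3, 6, 9) = 3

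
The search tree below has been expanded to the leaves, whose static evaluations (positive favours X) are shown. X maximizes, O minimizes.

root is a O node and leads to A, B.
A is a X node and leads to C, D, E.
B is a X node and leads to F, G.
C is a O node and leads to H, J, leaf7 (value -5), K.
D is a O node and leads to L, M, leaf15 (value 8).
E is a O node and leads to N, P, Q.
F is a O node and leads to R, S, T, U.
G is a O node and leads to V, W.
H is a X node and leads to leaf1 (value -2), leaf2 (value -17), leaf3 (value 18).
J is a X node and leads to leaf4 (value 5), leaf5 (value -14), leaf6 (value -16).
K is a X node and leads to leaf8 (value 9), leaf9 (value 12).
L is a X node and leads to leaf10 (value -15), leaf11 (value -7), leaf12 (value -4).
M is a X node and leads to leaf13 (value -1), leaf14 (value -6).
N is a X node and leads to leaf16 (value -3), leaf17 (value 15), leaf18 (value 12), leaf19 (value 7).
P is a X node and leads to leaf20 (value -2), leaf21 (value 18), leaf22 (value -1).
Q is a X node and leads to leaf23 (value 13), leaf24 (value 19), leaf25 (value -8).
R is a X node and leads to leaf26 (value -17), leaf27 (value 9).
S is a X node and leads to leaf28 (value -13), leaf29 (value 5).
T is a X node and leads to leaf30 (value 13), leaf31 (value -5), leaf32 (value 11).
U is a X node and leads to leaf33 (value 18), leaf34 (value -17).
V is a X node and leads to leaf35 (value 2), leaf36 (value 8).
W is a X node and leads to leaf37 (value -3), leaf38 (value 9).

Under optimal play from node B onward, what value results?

8

R (X): max(-17, 9) = 9
S (X): max(-13, 5) = 5
T (X): max(13, -5, 11) = 13
U (X): max(18, -17) = 18
F (O): min(9, 5, 13, 18) = 5
V (X): max(2, 8) = 8
W (X): max(-3, 9) = 9
G (O): min(8, 9) = 8
B (X): max(5, 8) = 8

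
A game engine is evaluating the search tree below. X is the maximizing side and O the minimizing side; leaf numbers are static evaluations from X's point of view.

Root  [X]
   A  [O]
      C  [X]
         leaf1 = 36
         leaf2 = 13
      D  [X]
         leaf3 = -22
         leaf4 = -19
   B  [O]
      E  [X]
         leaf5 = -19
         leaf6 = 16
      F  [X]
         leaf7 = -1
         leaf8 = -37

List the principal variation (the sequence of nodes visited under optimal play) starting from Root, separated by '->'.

Root -> B -> F -> leaf7

C (X): max(36, 13) = 36
D (X): max(-22, -19) = -19
A (O): min(36, -19) = -19
E (X): max(-19, 16) = 16
F (X): max(-1, -37) = -1
B (O): min(16, -1) = -1
Root (X): max(-19, -1) = -1
At Root, X picks B (highest: -1).
At B, O picks F (lowest: -1).
At F, X picks leaf7 (highest: -1).
Terminal value -1.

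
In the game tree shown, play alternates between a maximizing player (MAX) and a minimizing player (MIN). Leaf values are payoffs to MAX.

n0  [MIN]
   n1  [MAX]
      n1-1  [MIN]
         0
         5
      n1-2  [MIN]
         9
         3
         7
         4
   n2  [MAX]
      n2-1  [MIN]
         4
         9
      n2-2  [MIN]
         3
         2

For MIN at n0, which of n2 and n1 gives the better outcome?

n2-1 (MIN): min(4, 9) = 4
n2-2 (MIN): min(3, 2) = 2
n2 (MAX): max(4, 2) = 4
n1-1 (MIN): min(0, 5) = 0
n1-2 (MIN): min(9, 3, 7, 4) = 3
n1 (MAX): max(0, 3) = 3
MIN prefers the lower value; n2=4, n1=3. n1 is better since 3 < 4.

n1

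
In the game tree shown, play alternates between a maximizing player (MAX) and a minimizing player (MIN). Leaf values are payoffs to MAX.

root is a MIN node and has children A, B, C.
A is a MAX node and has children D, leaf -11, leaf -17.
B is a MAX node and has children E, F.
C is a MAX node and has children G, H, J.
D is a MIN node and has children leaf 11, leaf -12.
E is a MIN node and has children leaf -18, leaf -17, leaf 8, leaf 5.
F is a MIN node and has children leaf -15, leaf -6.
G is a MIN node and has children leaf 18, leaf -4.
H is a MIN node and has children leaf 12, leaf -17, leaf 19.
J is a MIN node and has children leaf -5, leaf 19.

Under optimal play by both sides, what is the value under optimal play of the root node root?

D (MIN): min(11, -12) = -12
A (MAX): max(-12, -11, -17) = -11
E (MIN): min(-18, -17, 8, 5) = -18
F (MIN): min(-15, -6) = -15
B (MAX): max(-18, -15) = -15
G (MIN): min(18, -4) = -4
H (MIN): min(12, -17, 19) = -17
J (MIN): min(-5, 19) = -5
C (MAX): max(-4, -17, -5) = -4
root (MIN): min(-11, -15, -4) = -15

-15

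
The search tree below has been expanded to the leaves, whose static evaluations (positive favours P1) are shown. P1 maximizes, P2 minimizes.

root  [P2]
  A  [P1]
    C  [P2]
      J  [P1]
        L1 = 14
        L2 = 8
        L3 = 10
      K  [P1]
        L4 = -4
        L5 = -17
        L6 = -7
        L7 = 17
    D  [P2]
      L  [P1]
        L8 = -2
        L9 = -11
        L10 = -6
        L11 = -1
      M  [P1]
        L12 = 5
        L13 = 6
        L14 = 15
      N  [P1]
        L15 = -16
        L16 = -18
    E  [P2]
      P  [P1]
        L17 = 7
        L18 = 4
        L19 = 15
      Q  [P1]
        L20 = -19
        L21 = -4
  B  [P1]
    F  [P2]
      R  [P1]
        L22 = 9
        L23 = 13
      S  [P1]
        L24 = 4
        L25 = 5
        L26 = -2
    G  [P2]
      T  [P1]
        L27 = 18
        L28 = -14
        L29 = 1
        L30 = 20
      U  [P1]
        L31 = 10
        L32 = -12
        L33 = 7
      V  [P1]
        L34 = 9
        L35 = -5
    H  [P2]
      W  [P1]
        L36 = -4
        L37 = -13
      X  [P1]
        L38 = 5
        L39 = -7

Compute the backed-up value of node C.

14

J (P1): max(14, 8, 10) = 14
K (P1): max(-4, -17, -7, 17) = 17
C (P2): min(14, 17) = 14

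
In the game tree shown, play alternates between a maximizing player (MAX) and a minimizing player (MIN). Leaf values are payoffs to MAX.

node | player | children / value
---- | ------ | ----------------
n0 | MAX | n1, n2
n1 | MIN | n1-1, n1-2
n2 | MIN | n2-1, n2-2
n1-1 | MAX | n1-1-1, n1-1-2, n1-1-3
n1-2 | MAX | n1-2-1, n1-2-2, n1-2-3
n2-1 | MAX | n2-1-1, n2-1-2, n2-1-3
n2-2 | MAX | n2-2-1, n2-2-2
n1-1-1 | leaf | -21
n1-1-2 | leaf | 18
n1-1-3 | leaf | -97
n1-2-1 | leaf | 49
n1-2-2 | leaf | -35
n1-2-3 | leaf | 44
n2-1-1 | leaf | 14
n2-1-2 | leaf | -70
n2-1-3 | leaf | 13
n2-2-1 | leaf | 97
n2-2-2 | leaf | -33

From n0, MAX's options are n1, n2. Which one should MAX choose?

n1-1 (MAX): max(-21, 18, -97) = 18
n1-2 (MAX): max(49, -35, 44) = 49
n1 (MIN): min(18, 49) = 18
n2-1 (MAX): max(14, -70, 13) = 14
n2-2 (MAX): max(97, -33) = 97
n2 (MIN): min(14, 97) = 14
n0 (MAX): max(18, 14) = 18
MAX at n0 wants the highest of {n1=18, n2=14}, so chooses n1.

n1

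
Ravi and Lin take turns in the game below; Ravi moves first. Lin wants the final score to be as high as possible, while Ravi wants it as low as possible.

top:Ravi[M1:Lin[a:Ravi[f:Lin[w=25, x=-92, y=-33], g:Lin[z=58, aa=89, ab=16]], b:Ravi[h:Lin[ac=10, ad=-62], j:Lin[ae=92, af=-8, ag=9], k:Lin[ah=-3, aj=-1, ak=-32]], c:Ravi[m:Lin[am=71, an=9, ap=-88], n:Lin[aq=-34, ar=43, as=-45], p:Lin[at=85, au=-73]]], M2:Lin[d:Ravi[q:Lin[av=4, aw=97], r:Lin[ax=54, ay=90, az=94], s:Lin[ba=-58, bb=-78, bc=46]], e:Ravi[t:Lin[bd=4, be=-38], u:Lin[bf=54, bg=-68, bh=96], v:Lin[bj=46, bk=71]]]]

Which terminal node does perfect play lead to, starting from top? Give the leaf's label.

ar

f (Lin): max(25, -92, -33) = 25
g (Lin): max(58, 89, 16) = 89
a (Ravi): min(25, 89) = 25
h (Lin): max(10, -62) = 10
j (Lin): max(92, -8, 9) = 92
k (Lin): max(-3, -1, -32) = -1
b (Ravi): min(10, 92, -1) = -1
m (Lin): max(71, 9, -88) = 71
n (Lin): max(-34, 43, -45) = 43
p (Lin): max(85, -73) = 85
c (Ravi): min(71, 43, 85) = 43
M1 (Lin): max(25, -1, 43) = 43
q (Lin): max(4, 97) = 97
r (Lin): max(54, 90, 94) = 94
s (Lin): max(-58, -78, 46) = 46
d (Ravi): min(97, 94, 46) = 46
t (Lin): max(4, -38) = 4
u (Lin): max(54, -68, 96) = 96
v (Lin): max(46, 71) = 71
e (Ravi): min(4, 96, 71) = 4
M2 (Lin): max(46, 4) = 46
top (Ravi): min(43, 46) = 43
At top, Ravi picks M1 (lowest: 43).
At M1, Lin picks c (highest: 43).
At c, Ravi picks n (lowest: 43).
At n, Lin picks ar (highest: 43).
Terminal value 43.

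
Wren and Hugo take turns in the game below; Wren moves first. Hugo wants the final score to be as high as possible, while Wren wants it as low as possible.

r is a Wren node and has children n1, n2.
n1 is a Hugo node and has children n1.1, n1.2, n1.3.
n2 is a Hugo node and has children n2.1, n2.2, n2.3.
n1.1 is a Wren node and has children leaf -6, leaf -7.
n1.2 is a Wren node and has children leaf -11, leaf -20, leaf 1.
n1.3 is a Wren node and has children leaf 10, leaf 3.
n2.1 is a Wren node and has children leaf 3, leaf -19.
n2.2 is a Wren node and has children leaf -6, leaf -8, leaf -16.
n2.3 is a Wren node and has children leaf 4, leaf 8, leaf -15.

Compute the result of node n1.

n1.1 (Wren): min(-6, -7) = -7
n1.2 (Wren): min(-11, -20, 1) = -20
n1.3 (Wren): min(10, 3) = 3
n1 (Hugo): max(-7, -20, 3) = 3

3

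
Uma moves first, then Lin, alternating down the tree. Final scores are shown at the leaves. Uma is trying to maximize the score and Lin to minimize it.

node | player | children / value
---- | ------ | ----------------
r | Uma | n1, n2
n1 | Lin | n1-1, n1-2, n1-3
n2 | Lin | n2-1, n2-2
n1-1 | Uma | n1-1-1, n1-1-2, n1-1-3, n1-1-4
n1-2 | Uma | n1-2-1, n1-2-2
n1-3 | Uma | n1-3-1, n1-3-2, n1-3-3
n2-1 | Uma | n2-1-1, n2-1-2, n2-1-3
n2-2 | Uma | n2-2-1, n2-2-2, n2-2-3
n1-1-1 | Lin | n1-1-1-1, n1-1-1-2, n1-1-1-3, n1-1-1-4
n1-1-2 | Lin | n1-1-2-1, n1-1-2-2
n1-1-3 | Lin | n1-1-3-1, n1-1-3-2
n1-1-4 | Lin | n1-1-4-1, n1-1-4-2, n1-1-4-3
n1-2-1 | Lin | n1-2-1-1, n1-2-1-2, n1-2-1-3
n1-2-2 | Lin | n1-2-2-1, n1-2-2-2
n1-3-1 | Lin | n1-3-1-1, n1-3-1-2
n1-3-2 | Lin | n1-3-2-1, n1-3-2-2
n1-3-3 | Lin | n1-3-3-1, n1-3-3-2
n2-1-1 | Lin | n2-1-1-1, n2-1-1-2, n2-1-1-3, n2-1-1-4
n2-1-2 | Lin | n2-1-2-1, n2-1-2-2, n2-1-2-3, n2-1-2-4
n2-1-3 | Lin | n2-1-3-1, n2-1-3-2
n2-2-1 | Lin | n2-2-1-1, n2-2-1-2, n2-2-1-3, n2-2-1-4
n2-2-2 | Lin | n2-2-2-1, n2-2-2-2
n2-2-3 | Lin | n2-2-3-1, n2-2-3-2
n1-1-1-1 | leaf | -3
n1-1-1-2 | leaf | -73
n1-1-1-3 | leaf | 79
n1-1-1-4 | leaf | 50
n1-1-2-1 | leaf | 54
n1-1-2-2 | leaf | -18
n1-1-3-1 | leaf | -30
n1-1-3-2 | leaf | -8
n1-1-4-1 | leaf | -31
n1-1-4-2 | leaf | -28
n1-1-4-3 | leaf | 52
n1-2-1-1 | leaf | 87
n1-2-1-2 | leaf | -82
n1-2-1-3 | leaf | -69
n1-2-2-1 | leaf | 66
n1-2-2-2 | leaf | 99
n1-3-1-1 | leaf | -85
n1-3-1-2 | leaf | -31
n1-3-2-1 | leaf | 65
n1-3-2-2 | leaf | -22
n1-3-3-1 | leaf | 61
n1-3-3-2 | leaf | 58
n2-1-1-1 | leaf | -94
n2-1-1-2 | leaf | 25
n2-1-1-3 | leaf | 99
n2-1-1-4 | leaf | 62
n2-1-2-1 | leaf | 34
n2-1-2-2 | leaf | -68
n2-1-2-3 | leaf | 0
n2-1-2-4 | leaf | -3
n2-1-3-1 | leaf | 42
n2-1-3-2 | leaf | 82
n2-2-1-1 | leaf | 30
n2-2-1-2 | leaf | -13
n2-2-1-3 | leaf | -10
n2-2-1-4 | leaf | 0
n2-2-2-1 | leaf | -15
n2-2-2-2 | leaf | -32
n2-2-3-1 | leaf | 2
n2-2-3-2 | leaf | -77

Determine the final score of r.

n1-1-1 (Lin): min(-3, -73, 79, 50) = -73
n1-1-2 (Lin): min(54, -18) = -18
n1-1-3 (Lin): min(-30, -8) = -30
n1-1-4 (Lin): min(-31, -28, 52) = -31
n1-1 (Uma): max(-73, -18, -30, -31) = -18
n1-2-1 (Lin): min(87, -82, -69) = -82
n1-2-2 (Lin): min(66, 99) = 66
n1-2 (Uma): max(-82, 66) = 66
n1-3-1 (Lin): min(-85, -31) = -85
n1-3-2 (Lin): min(65, -22) = -22
n1-3-3 (Lin): min(61, 58) = 58
n1-3 (Uma): max(-85, -22, 58) = 58
n1 (Lin): min(-18, 66, 58) = -18
n2-1-1 (Lin): min(-94, 25, 99, 62) = -94
n2-1-2 (Lin): min(34, -68, 0, -3) = -68
n2-1-3 (Lin): min(42, 82) = 42
n2-1 (Uma): max(-94, -68, 42) = 42
n2-2-1 (Lin): min(30, -13, -10, 0) = -13
n2-2-2 (Lin): min(-15, -32) = -32
n2-2-3 (Lin): min(2, -77) = -77
n2-2 (Uma): max(-13, -32, -77) = -13
n2 (Lin): min(42, -13) = -13
r (Uma): max(-18, -13) = -13

-13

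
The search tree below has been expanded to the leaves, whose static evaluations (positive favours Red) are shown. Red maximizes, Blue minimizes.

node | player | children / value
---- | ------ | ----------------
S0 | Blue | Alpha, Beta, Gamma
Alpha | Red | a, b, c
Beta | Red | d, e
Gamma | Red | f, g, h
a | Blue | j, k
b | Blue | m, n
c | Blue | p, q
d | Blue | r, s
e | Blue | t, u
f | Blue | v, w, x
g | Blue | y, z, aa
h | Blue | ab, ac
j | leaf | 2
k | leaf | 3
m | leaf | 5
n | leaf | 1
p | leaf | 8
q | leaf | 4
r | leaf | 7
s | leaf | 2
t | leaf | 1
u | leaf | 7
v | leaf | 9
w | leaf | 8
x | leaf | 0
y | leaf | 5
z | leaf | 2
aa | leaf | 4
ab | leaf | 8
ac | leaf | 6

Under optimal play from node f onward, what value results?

f (Blue): min(9, 8, 0) = 0

0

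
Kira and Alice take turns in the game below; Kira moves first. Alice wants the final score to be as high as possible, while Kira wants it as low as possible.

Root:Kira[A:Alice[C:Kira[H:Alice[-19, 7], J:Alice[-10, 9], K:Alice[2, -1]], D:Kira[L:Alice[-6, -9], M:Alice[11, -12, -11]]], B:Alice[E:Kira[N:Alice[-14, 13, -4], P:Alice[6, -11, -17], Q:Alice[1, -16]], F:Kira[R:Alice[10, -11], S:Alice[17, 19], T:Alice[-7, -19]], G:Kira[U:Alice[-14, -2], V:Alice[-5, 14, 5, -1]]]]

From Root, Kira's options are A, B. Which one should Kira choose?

H (Alice): max(-19, 7) = 7
J (Alice): max(-10, 9) = 9
K (Alice): max(2, -1) = 2
C (Kira): min(7, 9, 2) = 2
L (Alice): max(-6, -9) = -6
M (Alice): max(11, -12, -11) = 11
D (Kira): min(-6, 11) = -6
A (Alice): max(2, -6) = 2
N (Alice): max(-14, 13, -4) = 13
P (Alice): max(6, -11, -17) = 6
Q (Alice): max(1, -16) = 1
E (Kira): min(13, 6, 1) = 1
R (Alice): max(10, -11) = 10
S (Alice): max(17, 19) = 19
T (Alice): max(-7, -19) = -7
F (Kira): min(10, 19, -7) = -7
U (Alice): max(-14, -2) = -2
V (Alice): max(-5, 14, 5, -1) = 14
G (Kira): min(-2, 14) = -2
B (Alice): max(1, -7, -2) = 1
Root (Kira): min(2, 1) = 1
Kira at Root wants the lowest of {A=2, B=1}, so chooses B.

B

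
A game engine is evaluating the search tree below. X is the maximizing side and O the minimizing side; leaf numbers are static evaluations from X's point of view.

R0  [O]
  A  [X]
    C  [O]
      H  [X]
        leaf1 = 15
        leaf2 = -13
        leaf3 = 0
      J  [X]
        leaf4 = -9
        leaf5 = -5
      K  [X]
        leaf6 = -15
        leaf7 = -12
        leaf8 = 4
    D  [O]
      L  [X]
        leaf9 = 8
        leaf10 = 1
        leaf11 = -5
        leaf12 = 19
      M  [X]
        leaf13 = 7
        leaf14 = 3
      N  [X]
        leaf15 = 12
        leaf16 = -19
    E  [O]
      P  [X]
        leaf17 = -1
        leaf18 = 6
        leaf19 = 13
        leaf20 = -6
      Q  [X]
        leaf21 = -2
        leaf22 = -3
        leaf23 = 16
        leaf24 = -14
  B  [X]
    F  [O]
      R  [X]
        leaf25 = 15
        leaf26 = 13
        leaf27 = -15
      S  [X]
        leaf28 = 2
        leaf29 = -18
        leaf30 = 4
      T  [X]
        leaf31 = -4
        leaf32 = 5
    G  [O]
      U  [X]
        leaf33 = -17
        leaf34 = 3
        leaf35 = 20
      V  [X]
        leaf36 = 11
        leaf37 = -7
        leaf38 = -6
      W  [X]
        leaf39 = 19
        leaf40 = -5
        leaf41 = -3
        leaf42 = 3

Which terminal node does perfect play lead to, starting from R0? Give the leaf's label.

H (X): max(15, -13, 0) = 15
J (X): max(-9, -5) = -5
K (X): max(-15, -12, 4) = 4
C (O): min(15, -5, 4) = -5
L (X): max(8, 1, -5, 19) = 19
M (X): max(7, 3) = 7
N (X): max(12, -19) = 12
D (O): min(19, 7, 12) = 7
P (X): max(-1, 6, 13, -6) = 13
Q (X): max(-2, -3, 16, -14) = 16
E (O): min(13, 16) = 13
A (X): max(-5, 7, 13) = 13
R (X): max(15, 13, -15) = 15
S (X): max(2, -18, 4) = 4
T (X): max(-4, 5) = 5
F (O): min(15, 4, 5) = 4
U (X): max(-17, 3, 20) = 20
V (X): max(11, -7, -6) = 11
W (X): max(19, -5, -3, 3) = 19
G (O): min(20, 11, 19) = 11
B (X): max(4, 11) = 11
R0 (O): min(13, 11) = 11
At R0, O picks B (lowest: 11).
At B, X picks G (highest: 11).
At G, O picks V (lowest: 11).
At V, X picks leaf36 (highest: 11).
Terminal value 11.

leaf36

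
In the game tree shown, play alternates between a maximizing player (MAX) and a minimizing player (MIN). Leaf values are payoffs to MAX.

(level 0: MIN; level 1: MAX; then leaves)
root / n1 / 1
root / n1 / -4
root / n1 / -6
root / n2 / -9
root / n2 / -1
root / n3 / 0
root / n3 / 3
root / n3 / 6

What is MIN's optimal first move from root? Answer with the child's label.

n1 (MAX): max(1, -4, -6) = 1
n2 (MAX): max(-9, -1) = -1
n3 (MAX): max(0, 3, 6) = 6
root (MIN): min(1, -1, 6) = -1
MIN at root wants the lowest of {n1=1, n2=-1, n3=6}, so chooses n2.

n2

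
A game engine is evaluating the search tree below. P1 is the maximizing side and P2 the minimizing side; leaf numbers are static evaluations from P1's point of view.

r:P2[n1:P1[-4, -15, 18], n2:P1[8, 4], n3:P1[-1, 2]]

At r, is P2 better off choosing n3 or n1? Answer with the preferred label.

n3

n3 (P1): max(-1, 2) = 2
n1 (P1): max(-4, -15, 18) = 18
P2 prefers the lower value; n3=2, n1=18. n3 is better since 2 < 18.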